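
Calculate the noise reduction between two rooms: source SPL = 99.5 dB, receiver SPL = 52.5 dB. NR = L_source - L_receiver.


NR = L_source - L_receiver (difference between source and receiving room levels)
NR = 99.5 - 52.5 = 47 dB


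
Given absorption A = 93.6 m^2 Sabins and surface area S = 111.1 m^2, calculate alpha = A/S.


Absorption coefficient = absorbed power / incident power
alpha = A / S = 93.6 / 111.1 = 0.84248


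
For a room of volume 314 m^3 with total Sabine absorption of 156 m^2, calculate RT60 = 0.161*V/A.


RT60 = 0.161 * 314 / 156 = 0.32406 s


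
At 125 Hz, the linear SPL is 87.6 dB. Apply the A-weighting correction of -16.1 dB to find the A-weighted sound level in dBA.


A-weighting table: 125 Hz -> -16.1 dB correction
SPL_A = SPL + correction = 87.6 + (-16.1) = 71.5 dBA


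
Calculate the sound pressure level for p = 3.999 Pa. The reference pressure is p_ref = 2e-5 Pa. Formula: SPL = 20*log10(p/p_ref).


p / p_ref = 3.999 / 2e-5 = 199950
SPL = 20 * log10(199950) = 106.02 dB


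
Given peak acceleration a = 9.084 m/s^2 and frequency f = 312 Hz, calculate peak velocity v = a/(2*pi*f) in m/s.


omega = 2*pi*f = 2*pi*312 = 1960.35 rad/s
v = a / omega = 9.084 / 1960.35 = 0.0046339 m/s


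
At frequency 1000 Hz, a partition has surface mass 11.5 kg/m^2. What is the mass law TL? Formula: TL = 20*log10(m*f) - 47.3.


m * f = 11.5 * 1000 = 11500
20*log10(11500) = 81.214 dB
TL = 81.214 - 47.3 = 33.914 dB


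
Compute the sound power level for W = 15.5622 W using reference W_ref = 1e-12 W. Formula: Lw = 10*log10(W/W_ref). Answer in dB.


W / W_ref = 15.5622 / 1e-12 = 1.55622e+13
Lw = 10 * log10(1.55622e+13) = 131.92 dB


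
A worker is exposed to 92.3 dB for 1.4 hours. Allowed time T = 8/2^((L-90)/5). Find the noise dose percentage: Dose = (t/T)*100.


T_allowed = 8 / 2^((92.3 - 90)/5) = 5.81589 hr
Dose = 1.4 / 5.81589 * 100 = 24.072 %


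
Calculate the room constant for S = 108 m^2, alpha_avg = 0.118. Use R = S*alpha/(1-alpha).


R = 108 * 0.118 / (1 - 0.118) = 14.449 m^2


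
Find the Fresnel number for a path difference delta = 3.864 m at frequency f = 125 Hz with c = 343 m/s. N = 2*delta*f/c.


N = 2*delta*f/c = 2*delta/lambda, where lambda = c/f
lambda = 343 / 125 = 2.744 m
N = 2 * 3.864 / 2.744 = 2.8163


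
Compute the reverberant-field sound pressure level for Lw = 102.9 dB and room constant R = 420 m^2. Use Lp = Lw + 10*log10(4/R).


4/R = 4/420 = 0.00952381
Lp = 102.9 + 10*log10(0.00952381) = 82.688 dB


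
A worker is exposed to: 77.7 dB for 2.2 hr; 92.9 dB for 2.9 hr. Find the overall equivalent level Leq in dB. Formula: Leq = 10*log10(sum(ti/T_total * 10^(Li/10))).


T_total = 2.2 + 2.9 = 5.1 hr
(2.2/5.1) * 10^(77.7/10) = 2.54011e+07
(2.9/5.1) * 10^(92.9/10) = 1.10874e+09
Sum = 2.54011e+07 + 1.10874e+09 = 1.13414e+09
Leq = 10*log10(1.13414e+09) = 90.547 dB


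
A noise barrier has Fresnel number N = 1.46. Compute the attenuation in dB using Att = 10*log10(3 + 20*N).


3 + 20*N = 3 + 20*1.46 = 32.2
Att = 10*log10(32.2) = 15.079 dB


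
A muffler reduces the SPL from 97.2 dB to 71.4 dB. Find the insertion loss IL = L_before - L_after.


Insertion loss = SPL without muffler - SPL with muffler
IL = 97.2 - 71.4 = 25.8 dB


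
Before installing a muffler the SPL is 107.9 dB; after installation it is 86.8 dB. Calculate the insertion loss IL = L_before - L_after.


Insertion loss = SPL without muffler - SPL with muffler
IL = 107.9 - 86.8 = 21.1 dB


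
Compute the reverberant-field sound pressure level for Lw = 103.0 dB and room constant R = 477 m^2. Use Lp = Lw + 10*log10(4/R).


4/R = 4/477 = 0.00838574
Lp = 103.0 + 10*log10(0.00838574) = 82.235 dB


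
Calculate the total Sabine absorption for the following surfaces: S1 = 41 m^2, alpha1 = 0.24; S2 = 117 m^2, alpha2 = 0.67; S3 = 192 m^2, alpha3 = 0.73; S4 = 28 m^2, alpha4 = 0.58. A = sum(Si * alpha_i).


41 * 0.24 = 9.84
117 * 0.67 = 78.39
192 * 0.73 = 140.16
28 * 0.58 = 16.24
A_total = 9.84 + 78.39 + 140.16 + 16.24 = 244.63 m^2


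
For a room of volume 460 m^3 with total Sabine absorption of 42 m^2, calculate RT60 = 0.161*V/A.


RT60 = 0.161 * 460 / 42 = 1.7633 s


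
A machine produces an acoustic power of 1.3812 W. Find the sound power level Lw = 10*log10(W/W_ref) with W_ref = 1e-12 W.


W / W_ref = 1.3812 / 1e-12 = 1.3812e+12
Lw = 10 * log10(1.3812e+12) = 121.4 dB


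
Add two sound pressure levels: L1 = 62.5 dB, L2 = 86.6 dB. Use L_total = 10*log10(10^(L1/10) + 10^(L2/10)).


10^(62.5/10) = 1.77828e+06
10^(86.6/10) = 4.57088e+08
Sum = 1.77828e+06 + 4.57088e+08 = 4.58866e+08
L_total = 10*log10(4.58866e+08) = 86.617 dB


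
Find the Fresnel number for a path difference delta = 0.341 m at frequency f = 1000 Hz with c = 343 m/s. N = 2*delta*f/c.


N = 2*delta*f/c = 2*delta/lambda, where lambda = c/f
lambda = 343 / 1000 = 0.343 m
N = 2 * 0.341 / 0.343 = 1.9883


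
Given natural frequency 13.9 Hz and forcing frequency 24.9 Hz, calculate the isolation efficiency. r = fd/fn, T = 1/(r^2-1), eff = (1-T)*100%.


r = 24.9 / 13.9 = 1.79137
r^2 - 1 = 1.79137^2 - 1 = 2.20901
T = 1/2.20901 = 0.452691
Efficiency = (1 - 0.452691)*100 = 54.731 %


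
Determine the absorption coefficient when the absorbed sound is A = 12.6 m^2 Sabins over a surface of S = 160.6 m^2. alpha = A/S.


Absorption coefficient = absorbed power / incident power
alpha = A / S = 12.6 / 160.6 = 0.078456


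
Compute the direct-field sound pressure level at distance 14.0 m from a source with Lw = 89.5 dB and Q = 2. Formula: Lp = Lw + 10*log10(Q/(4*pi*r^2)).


4*pi*r^2 = 4*pi*14.0^2 = 2463.01 m^2
Q / (4*pi*r^2) = 2 / 2463.01 = 0.000812015
Lp = 89.5 + 10*log10(0.000812015) = 58.596 dB


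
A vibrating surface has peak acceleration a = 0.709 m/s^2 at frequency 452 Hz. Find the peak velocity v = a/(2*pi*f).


omega = 2*pi*f = 2*pi*452 = 2840 rad/s
v = a / omega = 0.709 / 2840 = 0.00024965 m/s


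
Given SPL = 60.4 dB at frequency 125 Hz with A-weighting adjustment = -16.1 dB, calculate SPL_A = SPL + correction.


A-weighting table: 125 Hz -> -16.1 dB correction
SPL_A = SPL + correction = 60.4 + (-16.1) = 44.3 dBA


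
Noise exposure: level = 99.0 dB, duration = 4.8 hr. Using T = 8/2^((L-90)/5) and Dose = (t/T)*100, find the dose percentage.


T_allowed = 8 / 2^((99.0 - 90)/5) = 2.2974 hr
Dose = 4.8 / 2.2974 * 100 = 208.93 %


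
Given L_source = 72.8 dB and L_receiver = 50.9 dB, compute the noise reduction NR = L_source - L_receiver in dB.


NR = L_source - L_receiver (difference between source and receiving room levels)
NR = 72.8 - 50.9 = 21.9 dB


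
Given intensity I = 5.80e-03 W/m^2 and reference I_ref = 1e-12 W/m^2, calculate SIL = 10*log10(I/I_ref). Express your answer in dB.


I / I_ref = 5.80e-03 / 1e-12 = 5.8e+09
SIL = 10 * log10(5.8e+09) = 97.634 dB


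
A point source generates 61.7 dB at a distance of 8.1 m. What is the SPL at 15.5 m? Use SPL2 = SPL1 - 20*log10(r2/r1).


r2/r1 = 15.5/8.1 = 1.91358
Correction = 20*log10(1.91358) = 5.63693 dB
SPL2 = 61.7 - 5.63693 = 56.063 dB


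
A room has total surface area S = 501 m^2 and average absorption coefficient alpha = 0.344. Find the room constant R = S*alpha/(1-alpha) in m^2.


R = 501 * 0.344 / (1 - 0.344) = 262.72 m^2


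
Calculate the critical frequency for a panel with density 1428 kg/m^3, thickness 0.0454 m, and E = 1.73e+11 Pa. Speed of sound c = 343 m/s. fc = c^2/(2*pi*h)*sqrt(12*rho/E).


12*rho/E = 12*1428/1.73e+11 = 9.9052e-08
sqrt(12*rho/E) = sqrt(9.9052e-08) = 0.000314725
c^2/(2*pi*h) = 343^2/(2*pi*0.0454) = 412432
fc = 412432 * 0.000314725 = 129.8 Hz


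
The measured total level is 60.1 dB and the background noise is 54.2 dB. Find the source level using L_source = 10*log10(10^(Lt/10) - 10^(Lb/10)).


10^(60.1/10) = 1.02329e+06
10^(54.2/10) = 263027
Difference = 1.02329e+06 - 263027 = 760263
L_source = 10*log10(760263) = 58.81 dB


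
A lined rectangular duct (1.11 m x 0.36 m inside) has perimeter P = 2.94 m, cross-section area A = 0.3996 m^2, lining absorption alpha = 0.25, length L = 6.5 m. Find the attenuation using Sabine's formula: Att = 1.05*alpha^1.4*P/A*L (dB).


alpha^1.4 = 0.25^1.4 = 0.143587
Attenuation rate = 1.05 * alpha^1.4 * P / A
= 1.05 * 0.143587 * 2.94 / 0.3996 = 1.10924 dB/m
Total Att = 1.10924 * 6.5 = 7.2101 dB


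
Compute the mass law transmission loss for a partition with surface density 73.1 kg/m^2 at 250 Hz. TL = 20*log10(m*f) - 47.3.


m * f = 73.1 * 250 = 18275
20*log10(18275) = 85.2371 dB
TL = 85.2371 - 47.3 = 37.937 dB


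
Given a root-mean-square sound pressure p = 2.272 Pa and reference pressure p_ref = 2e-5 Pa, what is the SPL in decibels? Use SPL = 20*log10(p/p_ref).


p / p_ref = 2.272 / 2e-5 = 113600
SPL = 20 * log10(113600) = 101.11 dB


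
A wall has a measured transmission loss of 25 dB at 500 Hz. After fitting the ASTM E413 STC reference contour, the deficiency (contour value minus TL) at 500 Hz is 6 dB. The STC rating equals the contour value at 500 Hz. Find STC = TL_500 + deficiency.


By ASTM E413, STC = value of the fitted reference contour at 500 Hz.
Contour value at 500 Hz = TL_500 + deficiency = 25 + 6 = 31
STC = 31


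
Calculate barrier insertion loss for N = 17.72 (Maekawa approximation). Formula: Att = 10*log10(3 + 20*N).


3 + 20*N = 3 + 20*17.72 = 357.4
Att = 10*log10(357.4) = 25.532 dB


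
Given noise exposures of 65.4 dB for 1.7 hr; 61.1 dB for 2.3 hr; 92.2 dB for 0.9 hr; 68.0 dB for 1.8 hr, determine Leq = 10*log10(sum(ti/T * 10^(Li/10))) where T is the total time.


T_total = 1.7 + 2.3 + 0.9 + 1.8 = 6.7 hr
(1.7/6.7) * 10^(65.4/10) = 879780
(2.3/6.7) * 10^(61.1/10) = 442235
(0.9/6.7) * 10^(92.2/10) = 2.2293e+08
(1.8/6.7) * 10^(68.0/10) = 1.69511e+06
Sum = 879780 + 442235 + 2.2293e+08 + 1.69511e+06 = 2.25947e+08
Leq = 10*log10(2.25947e+08) = 83.54 dB


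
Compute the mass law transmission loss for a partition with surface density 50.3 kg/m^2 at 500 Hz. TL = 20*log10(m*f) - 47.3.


m * f = 50.3 * 500 = 25150
20*log10(25150) = 88.0108 dB
TL = 88.0108 - 47.3 = 40.711 dB


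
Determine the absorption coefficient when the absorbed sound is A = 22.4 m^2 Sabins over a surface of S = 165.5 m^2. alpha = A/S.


Absorption coefficient = absorbed power / incident power
alpha = A / S = 22.4 / 165.5 = 0.13535


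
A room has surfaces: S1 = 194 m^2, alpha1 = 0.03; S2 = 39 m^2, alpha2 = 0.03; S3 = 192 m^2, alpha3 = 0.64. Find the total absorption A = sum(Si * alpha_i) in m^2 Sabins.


194 * 0.03 = 5.82
39 * 0.03 = 1.17
192 * 0.64 = 122.88
A_total = 5.82 + 1.17 + 122.88 = 129.87 m^2


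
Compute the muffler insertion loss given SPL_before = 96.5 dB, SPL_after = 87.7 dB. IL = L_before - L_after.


Insertion loss = SPL without muffler - SPL with muffler
IL = 96.5 - 87.7 = 8.8 dB


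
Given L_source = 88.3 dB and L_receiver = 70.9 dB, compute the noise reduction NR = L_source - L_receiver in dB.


NR = L_source - L_receiver (difference between source and receiving room levels)
NR = 88.3 - 70.9 = 17.4 dB


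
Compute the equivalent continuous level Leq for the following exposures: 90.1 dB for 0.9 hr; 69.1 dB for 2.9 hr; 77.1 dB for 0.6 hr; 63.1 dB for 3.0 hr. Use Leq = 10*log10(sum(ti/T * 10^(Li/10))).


T_total = 0.9 + 2.9 + 0.6 + 3.0 = 7.4 hr
(0.9/7.4) * 10^(90.1/10) = 1.24455e+08
(2.9/7.4) * 10^(69.1/10) = 3.18542e+06
(0.6/7.4) * 10^(77.1/10) = 4.15834e+06
(3.0/7.4) * 10^(63.1/10) = 827732
Sum = 1.24455e+08 + 3.18542e+06 + 4.15834e+06 + 827732 = 1.32626e+08
Leq = 10*log10(1.32626e+08) = 81.226 dB


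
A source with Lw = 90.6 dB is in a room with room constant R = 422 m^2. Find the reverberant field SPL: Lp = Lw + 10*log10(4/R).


4/R = 4/422 = 0.00947867
Lp = 90.6 + 10*log10(0.00947867) = 70.367 dB


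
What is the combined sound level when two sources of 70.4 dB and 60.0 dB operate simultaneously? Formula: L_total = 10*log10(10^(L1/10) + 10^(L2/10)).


10^(70.4/10) = 1.09648e+07
10^(60.0/10) = 1e+06
Sum = 1.09648e+07 + 1e+06 = 1.19648e+07
L_total = 10*log10(1.19648e+07) = 70.779 dB


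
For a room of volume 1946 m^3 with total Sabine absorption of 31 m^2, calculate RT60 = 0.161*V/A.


RT60 = 0.161 * 1946 / 31 = 10.107 s


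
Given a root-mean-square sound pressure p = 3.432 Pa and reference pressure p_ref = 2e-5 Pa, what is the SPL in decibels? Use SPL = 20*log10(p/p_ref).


p / p_ref = 3.432 / 2e-5 = 171600
SPL = 20 * log10(171600) = 104.69 dB


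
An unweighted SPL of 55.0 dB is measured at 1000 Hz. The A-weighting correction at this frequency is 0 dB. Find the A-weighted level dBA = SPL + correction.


A-weighting table: 1000 Hz -> 0 dB correction
SPL_A = SPL + correction = 55.0 + (0) = 55 dBA


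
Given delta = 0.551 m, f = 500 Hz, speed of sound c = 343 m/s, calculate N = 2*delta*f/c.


N = 2*delta*f/c = 2*delta/lambda, where lambda = c/f
lambda = 343 / 500 = 0.686 m
N = 2 * 0.551 / 0.686 = 1.6064


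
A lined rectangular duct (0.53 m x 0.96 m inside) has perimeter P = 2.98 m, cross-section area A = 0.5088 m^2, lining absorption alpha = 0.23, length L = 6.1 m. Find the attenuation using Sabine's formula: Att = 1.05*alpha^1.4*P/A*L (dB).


alpha^1.4 = 0.23^1.4 = 0.127767
Attenuation rate = 1.05 * alpha^1.4 * P / A
= 1.05 * 0.127767 * 2.98 / 0.5088 = 0.785737 dB/m
Total Att = 0.785737 * 6.1 = 4.793 dB


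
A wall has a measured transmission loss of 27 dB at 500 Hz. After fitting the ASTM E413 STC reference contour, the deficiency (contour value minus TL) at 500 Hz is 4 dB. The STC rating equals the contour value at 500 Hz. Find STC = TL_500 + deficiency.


By ASTM E413, STC = value of the fitted reference contour at 500 Hz.
Contour value at 500 Hz = TL_500 + deficiency = 27 + 4 = 31
STC = 31


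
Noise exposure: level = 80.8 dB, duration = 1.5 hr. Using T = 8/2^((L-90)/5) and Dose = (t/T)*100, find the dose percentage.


T_allowed = 8 / 2^((80.8 - 90)/5) = 28.6408 hr
Dose = 1.5 / 28.6408 * 100 = 5.2373 %


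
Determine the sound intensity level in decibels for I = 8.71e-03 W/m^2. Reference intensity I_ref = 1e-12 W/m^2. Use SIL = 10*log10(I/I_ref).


I / I_ref = 8.71e-03 / 1e-12 = 8.71e+09
SIL = 10 * log10(8.71e+09) = 99.4 dB


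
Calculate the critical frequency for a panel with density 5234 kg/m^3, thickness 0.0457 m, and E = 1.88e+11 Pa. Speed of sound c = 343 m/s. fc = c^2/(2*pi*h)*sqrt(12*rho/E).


12*rho/E = 12*5234/1.88e+11 = 3.34085e-07
sqrt(12*rho/E) = sqrt(3.34085e-07) = 0.000578001
c^2/(2*pi*h) = 343^2/(2*pi*0.0457) = 409725
fc = 409725 * 0.000578001 = 236.82 Hz


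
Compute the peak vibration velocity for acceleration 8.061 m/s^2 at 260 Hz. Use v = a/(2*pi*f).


omega = 2*pi*f = 2*pi*260 = 1633.63 rad/s
v = a / omega = 8.061 / 1633.63 = 0.0049344 m/s


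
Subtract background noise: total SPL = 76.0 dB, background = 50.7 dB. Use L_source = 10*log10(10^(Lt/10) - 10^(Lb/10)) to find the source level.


10^(76.0/10) = 3.98107e+07
10^(50.7/10) = 117490
Difference = 3.98107e+07 - 117490 = 3.96932e+07
L_source = 10*log10(3.96932e+07) = 75.987 dB


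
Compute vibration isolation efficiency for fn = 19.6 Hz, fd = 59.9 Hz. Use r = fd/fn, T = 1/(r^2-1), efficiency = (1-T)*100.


r = 59.9 / 19.6 = 3.05612
r^2 - 1 = 3.05612^2 - 1 = 8.33987
T = 1/8.33987 = 0.119906
Efficiency = (1 - 0.119906)*100 = 88.009 %


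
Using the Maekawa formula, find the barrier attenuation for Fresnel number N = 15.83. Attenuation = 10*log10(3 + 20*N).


3 + 20*N = 3 + 20*15.83 = 319.6
Att = 10*log10(319.6) = 25.046 dB


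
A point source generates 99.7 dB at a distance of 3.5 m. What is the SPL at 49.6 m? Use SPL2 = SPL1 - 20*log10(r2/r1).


r2/r1 = 49.6/3.5 = 14.1714
Correction = 20*log10(14.1714) = 23.0283 dB
SPL2 = 99.7 - 23.0283 = 76.672 dB


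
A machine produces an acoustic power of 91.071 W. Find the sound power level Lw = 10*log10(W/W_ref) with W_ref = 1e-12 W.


W / W_ref = 91.071 / 1e-12 = 9.1071e+13
Lw = 10 * log10(9.1071e+13) = 139.59 dB


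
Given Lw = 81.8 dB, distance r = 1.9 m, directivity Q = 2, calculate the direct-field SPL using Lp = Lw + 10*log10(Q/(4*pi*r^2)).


4*pi*r^2 = 4*pi*1.9^2 = 45.3646 m^2
Q / (4*pi*r^2) = 2 / 45.3646 = 0.0440872
Lp = 81.8 + 10*log10(0.0440872) = 68.243 dB


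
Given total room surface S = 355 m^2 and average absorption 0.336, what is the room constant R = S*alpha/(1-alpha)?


R = 355 * 0.336 / (1 - 0.336) = 179.64 m^2


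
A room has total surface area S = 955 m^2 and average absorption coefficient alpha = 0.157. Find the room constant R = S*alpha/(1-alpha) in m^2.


R = 955 * 0.157 / (1 - 0.157) = 177.86 m^2


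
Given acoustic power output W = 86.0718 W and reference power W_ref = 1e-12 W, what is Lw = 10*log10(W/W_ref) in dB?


W / W_ref = 86.0718 / 1e-12 = 8.60718e+13
Lw = 10 * log10(8.60718e+13) = 139.35 dB


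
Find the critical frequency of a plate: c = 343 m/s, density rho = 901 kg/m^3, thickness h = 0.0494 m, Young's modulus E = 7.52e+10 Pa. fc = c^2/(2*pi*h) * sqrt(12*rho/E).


12*rho/E = 12*901/7.52e+10 = 1.43777e-07
sqrt(12*rho/E) = sqrt(1.43777e-07) = 0.000379179
c^2/(2*pi*h) = 343^2/(2*pi*0.0494) = 379037
fc = 379037 * 0.000379179 = 143.72 Hz


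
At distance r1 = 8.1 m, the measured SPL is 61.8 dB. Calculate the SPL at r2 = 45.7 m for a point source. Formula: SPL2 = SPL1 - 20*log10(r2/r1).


r2/r1 = 45.7/8.1 = 5.64198
Correction = 20*log10(5.64198) = 15.0286 dB
SPL2 = 61.8 - 15.0286 = 46.771 dB


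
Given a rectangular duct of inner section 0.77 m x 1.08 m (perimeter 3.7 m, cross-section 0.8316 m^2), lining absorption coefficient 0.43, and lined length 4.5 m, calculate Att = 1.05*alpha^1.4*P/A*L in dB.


alpha^1.4 = 0.43^1.4 = 0.3068
Attenuation rate = 1.05 * alpha^1.4 * P / A
= 1.05 * 0.3068 * 3.7 / 0.8316 = 1.43328 dB/m
Total Att = 1.43328 * 4.5 = 6.4498 dB


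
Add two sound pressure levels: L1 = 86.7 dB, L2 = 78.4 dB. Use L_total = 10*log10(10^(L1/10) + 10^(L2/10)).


10^(86.7/10) = 4.67735e+08
10^(78.4/10) = 6.91831e+07
Sum = 4.67735e+08 + 6.91831e+07 = 5.36918e+08
L_total = 10*log10(5.36918e+08) = 87.299 dB


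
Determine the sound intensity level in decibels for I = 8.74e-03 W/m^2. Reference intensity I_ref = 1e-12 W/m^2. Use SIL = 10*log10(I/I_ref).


I / I_ref = 8.74e-03 / 1e-12 = 8.74e+09
SIL = 10 * log10(8.74e+09) = 99.415 dB


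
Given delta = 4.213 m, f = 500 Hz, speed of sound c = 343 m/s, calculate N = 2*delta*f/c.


N = 2*delta*f/c = 2*delta/lambda, where lambda = c/f
lambda = 343 / 500 = 0.686 m
N = 2 * 4.213 / 0.686 = 12.283


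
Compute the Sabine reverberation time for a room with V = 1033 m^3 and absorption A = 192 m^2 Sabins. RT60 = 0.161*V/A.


RT60 = 0.161 * 1033 / 192 = 0.86621 s


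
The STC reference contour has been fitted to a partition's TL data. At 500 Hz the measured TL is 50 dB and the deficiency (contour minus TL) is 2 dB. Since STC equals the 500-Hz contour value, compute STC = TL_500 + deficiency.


By ASTM E413, STC = value of the fitted reference contour at 500 Hz.
Contour value at 500 Hz = TL_500 + deficiency = 50 + 2 = 52
STC = 52


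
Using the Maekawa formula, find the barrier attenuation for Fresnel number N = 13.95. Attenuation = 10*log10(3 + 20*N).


3 + 20*N = 3 + 20*13.95 = 282
Att = 10*log10(282) = 24.502 dB


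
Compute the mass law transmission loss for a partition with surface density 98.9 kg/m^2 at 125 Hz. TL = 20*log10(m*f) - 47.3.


m * f = 98.9 * 125 = 12362.5
20*log10(12362.5) = 81.8421 dB
TL = 81.8421 - 47.3 = 34.542 dB


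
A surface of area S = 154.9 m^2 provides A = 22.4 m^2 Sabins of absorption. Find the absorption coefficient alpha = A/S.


Absorption coefficient = absorbed power / incident power
alpha = A / S = 22.4 / 154.9 = 0.14461


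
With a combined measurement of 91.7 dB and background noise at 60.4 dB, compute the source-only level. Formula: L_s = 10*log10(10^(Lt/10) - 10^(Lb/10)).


10^(91.7/10) = 1.47911e+09
10^(60.4/10) = 1.09648e+06
Difference = 1.47911e+09 - 1.09648e+06 = 1.47801e+09
L_source = 10*log10(1.47801e+09) = 91.697 dB


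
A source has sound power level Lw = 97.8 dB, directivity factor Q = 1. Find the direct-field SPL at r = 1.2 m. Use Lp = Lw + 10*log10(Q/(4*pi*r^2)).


4*pi*r^2 = 4*pi*1.2^2 = 18.0956 m^2
Q / (4*pi*r^2) = 1 / 18.0956 = 0.0552621
Lp = 97.8 + 10*log10(0.0552621) = 85.224 dB


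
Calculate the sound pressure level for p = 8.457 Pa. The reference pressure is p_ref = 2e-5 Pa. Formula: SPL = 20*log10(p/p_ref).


p / p_ref = 8.457 / 2e-5 = 422850
SPL = 20 * log10(422850) = 112.52 dB


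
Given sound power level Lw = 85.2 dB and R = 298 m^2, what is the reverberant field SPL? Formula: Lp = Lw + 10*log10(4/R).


4/R = 4/298 = 0.0134228
Lp = 85.2 + 10*log10(0.0134228) = 66.478 dB


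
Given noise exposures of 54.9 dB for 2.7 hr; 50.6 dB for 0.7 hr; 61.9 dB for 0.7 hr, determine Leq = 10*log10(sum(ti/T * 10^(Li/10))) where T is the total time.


T_total = 2.7 + 0.7 + 0.7 = 4.1 hr
(2.7/4.1) * 10^(54.9/10) = 203507
(0.7/4.1) * 10^(50.6/10) = 19602.6
(0.7/4.1) * 10^(61.9/10) = 264432
Sum = 203507 + 19602.6 + 264432 = 487542
Leq = 10*log10(487542) = 56.88 dB


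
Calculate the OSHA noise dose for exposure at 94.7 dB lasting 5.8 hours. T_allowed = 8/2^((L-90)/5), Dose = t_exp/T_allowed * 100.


T_allowed = 8 / 2^((94.7 - 90)/5) = 4.16986 hr
Dose = 5.8 / 4.16986 * 100 = 139.09 %


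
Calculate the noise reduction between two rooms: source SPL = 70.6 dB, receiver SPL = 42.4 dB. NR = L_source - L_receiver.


NR = L_source - L_receiver (difference between source and receiving room levels)
NR = 70.6 - 42.4 = 28.2 dB


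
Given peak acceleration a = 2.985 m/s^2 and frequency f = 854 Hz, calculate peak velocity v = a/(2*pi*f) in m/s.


omega = 2*pi*f = 2*pi*854 = 5365.84 rad/s
v = a / omega = 2.985 / 5365.84 = 0.0005563 m/s


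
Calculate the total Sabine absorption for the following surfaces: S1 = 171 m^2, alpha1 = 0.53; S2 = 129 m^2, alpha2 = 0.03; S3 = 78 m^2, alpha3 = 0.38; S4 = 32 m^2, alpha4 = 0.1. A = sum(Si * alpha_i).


171 * 0.53 = 90.63
129 * 0.03 = 3.87
78 * 0.38 = 29.64
32 * 0.1 = 3.2
A_total = 90.63 + 3.87 + 29.64 + 3.2 = 127.34 m^2


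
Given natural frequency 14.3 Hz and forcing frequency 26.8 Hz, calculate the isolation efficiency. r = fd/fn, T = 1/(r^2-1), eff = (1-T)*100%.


r = 26.8 / 14.3 = 1.87413
r^2 - 1 = 1.87413^2 - 1 = 2.51236
T = 1/2.51236 = 0.398032
Efficiency = (1 - 0.398032)*100 = 60.197 %


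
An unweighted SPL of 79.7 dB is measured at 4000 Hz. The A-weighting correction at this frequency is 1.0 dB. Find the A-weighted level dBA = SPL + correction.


A-weighting table: 4000 Hz -> 1.0 dB correction
SPL_A = SPL + correction = 79.7 + (1.0) = 80.7 dBA


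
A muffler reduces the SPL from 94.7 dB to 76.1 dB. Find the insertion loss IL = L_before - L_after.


Insertion loss = SPL without muffler - SPL with muffler
IL = 94.7 - 76.1 = 18.6 dB


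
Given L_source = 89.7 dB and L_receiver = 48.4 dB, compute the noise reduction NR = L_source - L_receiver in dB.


NR = L_source - L_receiver (difference between source and receiving room levels)
NR = 89.7 - 48.4 = 41.3 dB


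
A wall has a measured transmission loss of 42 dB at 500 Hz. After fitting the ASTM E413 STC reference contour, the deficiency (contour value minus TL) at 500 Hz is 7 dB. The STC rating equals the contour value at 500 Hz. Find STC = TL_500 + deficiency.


By ASTM E413, STC = value of the fitted reference contour at 500 Hz.
Contour value at 500 Hz = TL_500 + deficiency = 42 + 7 = 49
STC = 49


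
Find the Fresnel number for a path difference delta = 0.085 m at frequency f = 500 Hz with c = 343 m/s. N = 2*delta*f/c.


N = 2*delta*f/c = 2*delta/lambda, where lambda = c/f
lambda = 343 / 500 = 0.686 m
N = 2 * 0.085 / 0.686 = 0.24781


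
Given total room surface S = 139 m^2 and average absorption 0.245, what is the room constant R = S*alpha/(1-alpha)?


R = 139 * 0.245 / (1 - 0.245) = 45.106 m^2


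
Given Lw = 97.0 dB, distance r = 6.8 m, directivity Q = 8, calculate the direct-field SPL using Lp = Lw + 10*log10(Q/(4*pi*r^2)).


4*pi*r^2 = 4*pi*6.8^2 = 581.069 m^2
Q / (4*pi*r^2) = 8 / 581.069 = 0.0137677
Lp = 97.0 + 10*log10(0.0137677) = 78.389 dB


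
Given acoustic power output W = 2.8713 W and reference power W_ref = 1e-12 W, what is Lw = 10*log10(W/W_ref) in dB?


W / W_ref = 2.8713 / 1e-12 = 2.8713e+12
Lw = 10 * log10(2.8713e+12) = 124.58 dB


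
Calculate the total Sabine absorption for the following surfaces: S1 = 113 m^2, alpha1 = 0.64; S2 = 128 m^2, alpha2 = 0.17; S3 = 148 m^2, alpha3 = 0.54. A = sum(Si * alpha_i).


113 * 0.64 = 72.32
128 * 0.17 = 21.76
148 * 0.54 = 79.92
A_total = 72.32 + 21.76 + 79.92 = 174 m^2


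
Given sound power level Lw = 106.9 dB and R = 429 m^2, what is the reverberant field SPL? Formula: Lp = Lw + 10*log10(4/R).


4/R = 4/429 = 0.00932401
Lp = 106.9 + 10*log10(0.00932401) = 86.596 dB


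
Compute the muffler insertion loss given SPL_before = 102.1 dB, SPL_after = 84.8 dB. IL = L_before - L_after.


Insertion loss = SPL without muffler - SPL with muffler
IL = 102.1 - 84.8 = 17.3 dB


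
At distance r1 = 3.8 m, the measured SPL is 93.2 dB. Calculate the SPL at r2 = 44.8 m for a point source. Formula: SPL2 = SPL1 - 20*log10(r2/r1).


r2/r1 = 44.8/3.8 = 11.7895
Correction = 20*log10(11.7895) = 21.4299 dB
SPL2 = 93.2 - 21.4299 = 71.77 dB


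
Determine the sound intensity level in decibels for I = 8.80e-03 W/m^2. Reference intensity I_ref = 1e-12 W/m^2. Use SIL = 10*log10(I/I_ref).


I / I_ref = 8.80e-03 / 1e-12 = 8.8e+09
SIL = 10 * log10(8.8e+09) = 99.445 dB


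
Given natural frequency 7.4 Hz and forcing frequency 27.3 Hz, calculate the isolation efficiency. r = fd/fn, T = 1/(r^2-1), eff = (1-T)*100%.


r = 27.3 / 7.4 = 3.68919
r^2 - 1 = 3.68919^2 - 1 = 12.6101
T = 1/12.6101 = 0.0793015
Efficiency = (1 - 0.0793015)*100 = 92.07 %


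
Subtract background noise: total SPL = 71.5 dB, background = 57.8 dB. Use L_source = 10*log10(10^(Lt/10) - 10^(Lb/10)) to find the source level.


10^(71.5/10) = 1.41254e+07
10^(57.8/10) = 602560
Difference = 1.41254e+07 - 602560 = 1.35228e+07
L_source = 10*log10(1.35228e+07) = 71.311 dB


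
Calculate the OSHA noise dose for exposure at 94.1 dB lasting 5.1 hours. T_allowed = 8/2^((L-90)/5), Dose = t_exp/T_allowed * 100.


T_allowed = 8 / 2^((94.1 - 90)/5) = 4.53154 hr
Dose = 5.1 / 4.53154 * 100 = 112.54 %


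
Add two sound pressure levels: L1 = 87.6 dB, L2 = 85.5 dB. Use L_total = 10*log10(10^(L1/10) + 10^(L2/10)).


10^(87.6/10) = 5.7544e+08
10^(85.5/10) = 3.54813e+08
Sum = 5.7544e+08 + 3.54813e+08 = 9.30253e+08
L_total = 10*log10(9.30253e+08) = 89.686 dB


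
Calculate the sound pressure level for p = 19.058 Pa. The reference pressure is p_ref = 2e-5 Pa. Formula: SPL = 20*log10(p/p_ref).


p / p_ref = 19.058 / 2e-5 = 952900
SPL = 20 * log10(952900) = 119.58 dB


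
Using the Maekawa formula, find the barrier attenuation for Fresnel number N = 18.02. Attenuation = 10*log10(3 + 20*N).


3 + 20*N = 3 + 20*18.02 = 363.4
Att = 10*log10(363.4) = 25.604 dB


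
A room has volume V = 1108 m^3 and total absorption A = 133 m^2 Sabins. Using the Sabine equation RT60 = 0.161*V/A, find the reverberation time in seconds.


RT60 = 0.161 * 1108 / 133 = 1.3413 s


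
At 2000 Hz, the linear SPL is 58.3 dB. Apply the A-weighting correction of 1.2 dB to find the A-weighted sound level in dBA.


A-weighting table: 2000 Hz -> 1.2 dB correction
SPL_A = SPL + correction = 58.3 + (1.2) = 59.5 dBA


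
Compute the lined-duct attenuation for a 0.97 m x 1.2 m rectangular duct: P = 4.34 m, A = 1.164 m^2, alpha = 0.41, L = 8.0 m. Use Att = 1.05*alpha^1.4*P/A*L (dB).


alpha^1.4 = 0.41^1.4 = 0.28701
Attenuation rate = 1.05 * alpha^1.4 * P / A
= 1.05 * 0.28701 * 4.34 / 1.164 = 1.12363 dB/m
Total Att = 1.12363 * 8.0 = 8.989 dB


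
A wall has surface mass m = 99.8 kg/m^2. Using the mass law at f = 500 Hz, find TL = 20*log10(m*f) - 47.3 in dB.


m * f = 99.8 * 500 = 49900
20*log10(49900) = 93.962 dB
TL = 93.962 - 47.3 = 46.662 dB


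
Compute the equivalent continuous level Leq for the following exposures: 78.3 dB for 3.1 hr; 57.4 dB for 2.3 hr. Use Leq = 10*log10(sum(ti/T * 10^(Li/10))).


T_total = 3.1 + 2.3 = 5.4 hr
(3.1/5.4) * 10^(78.3/10) = 3.88122e+07
(2.3/5.4) * 10^(57.4/10) = 234064
Sum = 3.88122e+07 + 234064 = 3.90463e+07
Leq = 10*log10(3.90463e+07) = 75.916 dB


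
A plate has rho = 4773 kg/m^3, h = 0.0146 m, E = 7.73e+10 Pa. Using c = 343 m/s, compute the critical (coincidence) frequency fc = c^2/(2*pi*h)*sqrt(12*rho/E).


12*rho/E = 12*4773/7.73e+10 = 7.40957e-07
sqrt(12*rho/E) = sqrt(7.40957e-07) = 0.000860789
c^2/(2*pi*h) = 343^2/(2*pi*0.0146) = 1.28249e+06
fc = 1.28249e+06 * 0.000860789 = 1104 Hz


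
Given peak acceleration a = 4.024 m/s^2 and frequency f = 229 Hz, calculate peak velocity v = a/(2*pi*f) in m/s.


omega = 2*pi*f = 2*pi*229 = 1438.85 rad/s
v = a / omega = 4.024 / 1438.85 = 0.0027967 m/s


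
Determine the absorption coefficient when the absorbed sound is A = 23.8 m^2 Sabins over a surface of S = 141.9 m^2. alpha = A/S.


Absorption coefficient = absorbed power / incident power
alpha = A / S = 23.8 / 141.9 = 0.16772


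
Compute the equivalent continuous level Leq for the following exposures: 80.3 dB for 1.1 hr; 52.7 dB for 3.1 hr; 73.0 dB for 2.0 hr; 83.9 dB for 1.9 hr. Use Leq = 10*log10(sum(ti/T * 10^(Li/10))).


T_total = 1.1 + 3.1 + 2.0 + 1.9 = 8.1 hr
(1.1/8.1) * 10^(80.3/10) = 1.45515e+07
(3.1/8.1) * 10^(52.7/10) = 71265.1
(2.0/8.1) * 10^(73.0/10) = 4.92657e+06
(1.9/8.1) * 10^(83.9/10) = 5.75796e+07
Sum = 1.45515e+07 + 71265.1 + 4.92657e+06 + 5.75796e+07 = 7.71289e+07
Leq = 10*log10(7.71289e+07) = 78.872 dB


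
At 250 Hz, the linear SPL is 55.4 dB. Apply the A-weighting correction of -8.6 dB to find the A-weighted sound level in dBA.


A-weighting table: 250 Hz -> -8.6 dB correction
SPL_A = SPL + correction = 55.4 + (-8.6) = 46.8 dBA


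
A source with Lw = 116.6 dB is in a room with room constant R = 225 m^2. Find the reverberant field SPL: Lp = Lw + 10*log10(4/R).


4/R = 4/225 = 0.0177778
Lp = 116.6 + 10*log10(0.0177778) = 99.099 dB


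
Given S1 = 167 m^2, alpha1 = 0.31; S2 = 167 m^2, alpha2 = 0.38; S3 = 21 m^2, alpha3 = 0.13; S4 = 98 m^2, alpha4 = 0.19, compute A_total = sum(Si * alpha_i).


167 * 0.31 = 51.77
167 * 0.38 = 63.46
21 * 0.13 = 2.73
98 * 0.19 = 18.62
A_total = 51.77 + 63.46 + 2.73 + 18.62 = 136.58 m^2


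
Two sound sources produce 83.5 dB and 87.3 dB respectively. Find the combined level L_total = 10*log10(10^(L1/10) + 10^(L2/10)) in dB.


10^(83.5/10) = 2.23872e+08
10^(87.3/10) = 5.37032e+08
Sum = 2.23872e+08 + 5.37032e+08 = 7.60904e+08
L_total = 10*log10(7.60904e+08) = 88.813 dB


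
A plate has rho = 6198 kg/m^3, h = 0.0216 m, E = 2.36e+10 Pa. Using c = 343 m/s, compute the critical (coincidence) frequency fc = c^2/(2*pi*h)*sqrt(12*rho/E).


12*rho/E = 12*6198/2.36e+10 = 3.15153e-06
sqrt(12*rho/E) = sqrt(3.15153e-06) = 0.00177525
c^2/(2*pi*h) = 343^2/(2*pi*0.0216) = 866871
fc = 866871 * 0.00177525 = 1538.9 Hz


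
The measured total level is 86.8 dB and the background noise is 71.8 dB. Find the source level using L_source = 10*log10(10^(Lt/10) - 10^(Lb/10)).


10^(86.8/10) = 4.7863e+08
10^(71.8/10) = 1.51356e+07
Difference = 4.7863e+08 - 1.51356e+07 = 4.63494e+08
L_source = 10*log10(4.63494e+08) = 86.66 dB


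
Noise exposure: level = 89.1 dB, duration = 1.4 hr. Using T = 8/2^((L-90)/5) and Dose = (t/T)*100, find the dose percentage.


T_allowed = 8 / 2^((89.1 - 90)/5) = 9.06307 hr
Dose = 1.4 / 9.06307 * 100 = 15.447 %


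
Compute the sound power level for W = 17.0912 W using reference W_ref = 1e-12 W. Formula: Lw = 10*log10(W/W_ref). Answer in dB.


W / W_ref = 17.0912 / 1e-12 = 1.70912e+13
Lw = 10 * log10(1.70912e+13) = 132.33 dB


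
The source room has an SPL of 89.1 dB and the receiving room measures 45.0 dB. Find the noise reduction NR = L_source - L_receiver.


NR = L_source - L_receiver (difference between source and receiving room levels)
NR = 89.1 - 45.0 = 44.1 dB


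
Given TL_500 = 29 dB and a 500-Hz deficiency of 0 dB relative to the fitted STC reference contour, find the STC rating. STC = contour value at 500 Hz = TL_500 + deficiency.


By ASTM E413, STC = value of the fitted reference contour at 500 Hz.
Contour value at 500 Hz = TL_500 + deficiency = 29 + 0 = 29
STC = 29


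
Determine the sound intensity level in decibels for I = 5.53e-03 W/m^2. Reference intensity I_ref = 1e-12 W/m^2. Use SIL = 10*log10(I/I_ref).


I / I_ref = 5.53e-03 / 1e-12 = 5.53e+09
SIL = 10 * log10(5.53e+09) = 97.427 dB


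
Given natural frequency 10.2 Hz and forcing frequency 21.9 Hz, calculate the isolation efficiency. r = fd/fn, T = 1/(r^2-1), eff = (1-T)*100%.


r = 21.9 / 10.2 = 2.14706
r^2 - 1 = 2.14706^2 - 1 = 3.60987
T = 1/3.60987 = 0.277018
Efficiency = (1 - 0.277018)*100 = 72.298 %


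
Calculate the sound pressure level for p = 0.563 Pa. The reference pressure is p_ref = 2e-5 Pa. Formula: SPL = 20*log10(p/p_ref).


p / p_ref = 0.563 / 2e-5 = 28150
SPL = 20 * log10(28150) = 88.99 dB


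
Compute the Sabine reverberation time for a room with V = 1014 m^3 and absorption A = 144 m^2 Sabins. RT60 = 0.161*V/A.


RT60 = 0.161 * 1014 / 144 = 1.1337 s


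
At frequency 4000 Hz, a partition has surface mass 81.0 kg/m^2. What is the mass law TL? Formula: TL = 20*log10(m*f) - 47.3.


m * f = 81.0 * 4000 = 324000
20*log10(324000) = 110.211 dB
TL = 110.211 - 47.3 = 62.911 dB


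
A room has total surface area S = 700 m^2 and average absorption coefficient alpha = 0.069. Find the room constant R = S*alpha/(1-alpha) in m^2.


R = 700 * 0.069 / (1 - 0.069) = 51.88 m^2


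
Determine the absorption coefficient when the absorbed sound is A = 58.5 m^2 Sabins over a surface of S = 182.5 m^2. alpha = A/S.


Absorption coefficient = absorbed power / incident power
alpha = A / S = 58.5 / 182.5 = 0.32055


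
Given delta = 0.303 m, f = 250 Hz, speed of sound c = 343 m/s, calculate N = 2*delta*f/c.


N = 2*delta*f/c = 2*delta/lambda, where lambda = c/f
lambda = 343 / 250 = 1.372 m
N = 2 * 0.303 / 1.372 = 0.44169


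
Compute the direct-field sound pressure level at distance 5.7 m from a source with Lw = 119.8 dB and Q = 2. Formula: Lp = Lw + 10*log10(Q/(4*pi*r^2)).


4*pi*r^2 = 4*pi*5.7^2 = 408.281 m^2
Q / (4*pi*r^2) = 2 / 408.281 = 0.00489859
Lp = 119.8 + 10*log10(0.00489859) = 96.701 dB


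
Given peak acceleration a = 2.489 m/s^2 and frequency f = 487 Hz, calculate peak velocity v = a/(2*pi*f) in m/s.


omega = 2*pi*f = 2*pi*487 = 3059.91 rad/s
v = a / omega = 2.489 / 3059.91 = 0.00081342 m/s


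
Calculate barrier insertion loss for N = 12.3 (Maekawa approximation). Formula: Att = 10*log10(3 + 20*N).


3 + 20*N = 3 + 20*12.3 = 249
Att = 10*log10(249) = 23.962 dB


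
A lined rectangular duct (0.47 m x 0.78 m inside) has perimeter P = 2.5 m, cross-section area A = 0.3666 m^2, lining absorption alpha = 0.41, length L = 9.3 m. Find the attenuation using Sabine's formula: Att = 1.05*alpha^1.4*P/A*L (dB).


alpha^1.4 = 0.41^1.4 = 0.28701
Attenuation rate = 1.05 * alpha^1.4 * P / A
= 1.05 * 0.28701 * 2.5 / 0.3666 = 2.0551 dB/m
Total Att = 2.0551 * 9.3 = 19.112 dB


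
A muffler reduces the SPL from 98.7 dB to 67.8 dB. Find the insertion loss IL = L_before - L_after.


Insertion loss = SPL without muffler - SPL with muffler
IL = 98.7 - 67.8 = 30.9 dB


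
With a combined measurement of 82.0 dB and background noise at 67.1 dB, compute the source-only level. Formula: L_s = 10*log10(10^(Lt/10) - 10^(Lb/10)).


10^(82.0/10) = 1.58489e+08
10^(67.1/10) = 5.12861e+06
Difference = 1.58489e+08 - 5.12861e+06 = 1.5336e+08
L_source = 10*log10(1.5336e+08) = 81.857 dB


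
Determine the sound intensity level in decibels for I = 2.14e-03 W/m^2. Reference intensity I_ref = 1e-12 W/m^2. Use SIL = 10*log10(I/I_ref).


I / I_ref = 2.14e-03 / 1e-12 = 2.14e+09
SIL = 10 * log10(2.14e+09) = 93.304 dB


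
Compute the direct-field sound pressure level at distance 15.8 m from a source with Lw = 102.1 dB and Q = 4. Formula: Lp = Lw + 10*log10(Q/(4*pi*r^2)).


4*pi*r^2 = 4*pi*15.8^2 = 3137.07 m^2
Q / (4*pi*r^2) = 4 / 3137.07 = 0.00127508
Lp = 102.1 + 10*log10(0.00127508) = 73.155 dB


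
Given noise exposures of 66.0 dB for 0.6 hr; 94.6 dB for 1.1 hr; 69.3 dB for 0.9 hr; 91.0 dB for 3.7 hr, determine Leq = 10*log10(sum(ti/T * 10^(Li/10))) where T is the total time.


T_total = 0.6 + 1.1 + 0.9 + 3.7 = 6.3 hr
(0.6/6.3) * 10^(66.0/10) = 379150
(1.1/6.3) * 10^(94.6/10) = 5.03561e+08
(0.9/6.3) * 10^(69.3/10) = 1.21591e+06
(3.7/6.3) * 10^(91.0/10) = 7.39369e+08
Sum = 379150 + 5.03561e+08 + 1.21591e+06 + 7.39369e+08 = 1.24453e+09
Leq = 10*log10(1.24453e+09) = 90.95 dB


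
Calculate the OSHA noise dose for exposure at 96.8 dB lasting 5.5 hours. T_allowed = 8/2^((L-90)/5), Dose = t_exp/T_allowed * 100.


T_allowed = 8 / 2^((96.8 - 90)/5) = 3.11666 hr
Dose = 5.5 / 3.11666 * 100 = 176.47 %


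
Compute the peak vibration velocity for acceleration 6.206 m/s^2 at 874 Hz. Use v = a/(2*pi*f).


omega = 2*pi*f = 2*pi*874 = 5491.5 rad/s
v = a / omega = 6.206 / 5491.5 = 0.0011301 m/s


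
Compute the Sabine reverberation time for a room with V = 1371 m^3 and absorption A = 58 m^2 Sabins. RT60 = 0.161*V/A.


RT60 = 0.161 * 1371 / 58 = 3.8057 s


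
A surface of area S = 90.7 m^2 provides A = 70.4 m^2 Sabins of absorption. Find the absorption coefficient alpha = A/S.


Absorption coefficient = absorbed power / incident power
alpha = A / S = 70.4 / 90.7 = 0.77619


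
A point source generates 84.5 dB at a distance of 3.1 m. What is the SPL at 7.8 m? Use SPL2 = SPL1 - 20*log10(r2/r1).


r2/r1 = 7.8/3.1 = 2.51613
Correction = 20*log10(2.51613) = 8.01466 dB
SPL2 = 84.5 - 8.01466 = 76.485 dB


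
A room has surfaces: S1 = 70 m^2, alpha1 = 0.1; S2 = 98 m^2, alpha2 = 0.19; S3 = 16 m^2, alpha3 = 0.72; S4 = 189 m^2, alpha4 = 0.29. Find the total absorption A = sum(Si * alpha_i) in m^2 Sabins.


70 * 0.1 = 7
98 * 0.19 = 18.62
16 * 0.72 = 11.52
189 * 0.29 = 54.81
A_total = 7 + 18.62 + 11.52 + 54.81 = 91.95 m^2


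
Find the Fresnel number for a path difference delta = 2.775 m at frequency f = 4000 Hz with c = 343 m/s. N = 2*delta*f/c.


N = 2*delta*f/c = 2*delta/lambda, where lambda = c/f
lambda = 343 / 4000 = 0.08575 m
N = 2 * 2.775 / 0.08575 = 64.723


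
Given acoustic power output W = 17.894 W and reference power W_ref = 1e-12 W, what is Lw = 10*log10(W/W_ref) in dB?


W / W_ref = 17.894 / 1e-12 = 1.7894e+13
Lw = 10 * log10(1.7894e+13) = 132.53 dB


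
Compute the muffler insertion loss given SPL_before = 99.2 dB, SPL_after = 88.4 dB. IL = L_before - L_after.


Insertion loss = SPL without muffler - SPL with muffler
IL = 99.2 - 88.4 = 10.8 dB


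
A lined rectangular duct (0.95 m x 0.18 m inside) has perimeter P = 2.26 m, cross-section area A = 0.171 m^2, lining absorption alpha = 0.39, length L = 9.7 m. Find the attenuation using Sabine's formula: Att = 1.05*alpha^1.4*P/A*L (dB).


alpha^1.4 = 0.39^1.4 = 0.267603
Attenuation rate = 1.05 * alpha^1.4 * P / A
= 1.05 * 0.267603 * 2.26 / 0.171 = 3.71358 dB/m
Total Att = 3.71358 * 9.7 = 36.022 dB


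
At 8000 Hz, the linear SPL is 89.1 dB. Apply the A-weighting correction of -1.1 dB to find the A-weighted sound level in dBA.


A-weighting table: 8000 Hz -> -1.1 dB correction
SPL_A = SPL + correction = 89.1 + (-1.1) = 88 dBA


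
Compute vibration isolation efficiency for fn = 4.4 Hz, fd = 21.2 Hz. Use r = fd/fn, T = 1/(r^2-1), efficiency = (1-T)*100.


r = 21.2 / 4.4 = 4.81818
r^2 - 1 = 4.81818^2 - 1 = 22.2149
T = 1/22.2149 = 0.0450148
Efficiency = (1 - 0.0450148)*100 = 95.499 %
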